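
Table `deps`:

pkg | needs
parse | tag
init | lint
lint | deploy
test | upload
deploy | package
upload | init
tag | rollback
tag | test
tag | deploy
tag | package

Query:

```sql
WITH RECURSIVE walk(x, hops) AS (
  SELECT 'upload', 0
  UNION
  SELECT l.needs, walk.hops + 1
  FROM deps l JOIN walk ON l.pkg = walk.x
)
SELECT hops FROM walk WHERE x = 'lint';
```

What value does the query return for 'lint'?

2

Base: (upload, hops=0).
Iteration 1: edges from {upload} -> (init, hops=1).
Iteration 2: edges from {init} -> (lint, hops=2).
Iteration 3: edges from {lint} -> (deploy, hops=3).
Iteration 4: edges from {deploy} -> (package, hops=4).
Iteration 5: no outgoing edges from {package}; recursion stops.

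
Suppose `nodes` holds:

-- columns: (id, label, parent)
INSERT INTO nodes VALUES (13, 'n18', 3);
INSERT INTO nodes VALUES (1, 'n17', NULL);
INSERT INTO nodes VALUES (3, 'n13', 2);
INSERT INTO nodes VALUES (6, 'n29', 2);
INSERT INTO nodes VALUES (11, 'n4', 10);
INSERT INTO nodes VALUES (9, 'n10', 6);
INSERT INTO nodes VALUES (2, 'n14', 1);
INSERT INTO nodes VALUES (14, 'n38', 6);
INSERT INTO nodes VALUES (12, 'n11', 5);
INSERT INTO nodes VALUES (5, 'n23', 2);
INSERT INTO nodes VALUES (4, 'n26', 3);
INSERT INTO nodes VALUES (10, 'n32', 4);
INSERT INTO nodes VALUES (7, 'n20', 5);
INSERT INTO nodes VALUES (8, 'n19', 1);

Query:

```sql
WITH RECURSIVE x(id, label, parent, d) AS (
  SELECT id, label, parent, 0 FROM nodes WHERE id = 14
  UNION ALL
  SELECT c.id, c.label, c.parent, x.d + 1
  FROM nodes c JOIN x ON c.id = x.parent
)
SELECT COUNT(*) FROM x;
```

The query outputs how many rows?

Base: id=14 (n38), parent=6, d 0.
Iteration 1: join on id=6 -> n29 (id 6, parent=2, d 1).
Iteration 2: join on id=2 -> n14 (id 2, parent=1, d 2).
Iteration 3: join on id=1 -> n17 (id 1, parent=NULL, d 3).
Iteration 4: parent is NULL; no match; recursion stops.
Total rows emitted: 4.

4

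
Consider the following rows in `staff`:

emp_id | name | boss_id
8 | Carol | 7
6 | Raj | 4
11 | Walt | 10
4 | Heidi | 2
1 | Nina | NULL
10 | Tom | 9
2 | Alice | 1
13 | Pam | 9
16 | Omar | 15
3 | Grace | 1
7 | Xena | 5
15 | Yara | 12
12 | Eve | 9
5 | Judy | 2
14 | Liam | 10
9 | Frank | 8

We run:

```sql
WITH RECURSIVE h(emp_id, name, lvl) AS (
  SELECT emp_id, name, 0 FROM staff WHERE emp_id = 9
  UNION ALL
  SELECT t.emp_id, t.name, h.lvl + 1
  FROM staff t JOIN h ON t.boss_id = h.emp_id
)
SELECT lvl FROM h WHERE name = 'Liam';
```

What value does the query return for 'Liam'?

2

Base: emp_id=9 (Frank) at lvl 0.
Iteration 1: rows with boss_id in {9} -> Tom (id 10, lvl 1), Eve (id 12, lvl 1), Pam (id 13, lvl 1).
Iteration 2: rows with boss_id in {10,12,13} -> Walt (id 11, lvl 2), Liam (id 14, lvl 2), Yara (id 15, lvl 2).
Iteration 3: rows with boss_id in {11,14,15} -> Omar (id 16, lvl 3).
Iteration 4: no rows with boss_id in {16}; recursion stops.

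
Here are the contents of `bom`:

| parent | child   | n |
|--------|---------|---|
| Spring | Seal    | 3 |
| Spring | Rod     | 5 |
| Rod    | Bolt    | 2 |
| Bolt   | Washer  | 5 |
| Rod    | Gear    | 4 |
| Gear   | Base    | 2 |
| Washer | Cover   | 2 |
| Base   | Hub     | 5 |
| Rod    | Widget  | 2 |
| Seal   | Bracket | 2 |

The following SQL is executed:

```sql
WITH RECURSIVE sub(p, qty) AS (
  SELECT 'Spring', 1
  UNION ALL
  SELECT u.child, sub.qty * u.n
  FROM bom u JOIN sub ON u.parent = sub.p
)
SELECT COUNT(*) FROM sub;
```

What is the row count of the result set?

Base: (Spring, qty=1).
Iteration 1: components of {Spring} -> Rod = 1*5 = 5, Seal = 1*3 = 3.
Iteration 2: components of {Rod,Seal} -> Bolt = 5*2 = 10, Bracket = 3*2 = 6, Gear = 5*4 = 20, Widget = 5*2 = 10.
Iteration 3: components of {Bolt,Bracket,Gear,Widget} -> Base = 20*2 = 40, Washer = 10*5 = 50.
Iteration 4: components of {Base,Washer} -> Cover = 50*2 = 100, Hub = 40*5 = 200.
Iteration 5: no further components; recursion stops.
Total rows emitted: 11.

11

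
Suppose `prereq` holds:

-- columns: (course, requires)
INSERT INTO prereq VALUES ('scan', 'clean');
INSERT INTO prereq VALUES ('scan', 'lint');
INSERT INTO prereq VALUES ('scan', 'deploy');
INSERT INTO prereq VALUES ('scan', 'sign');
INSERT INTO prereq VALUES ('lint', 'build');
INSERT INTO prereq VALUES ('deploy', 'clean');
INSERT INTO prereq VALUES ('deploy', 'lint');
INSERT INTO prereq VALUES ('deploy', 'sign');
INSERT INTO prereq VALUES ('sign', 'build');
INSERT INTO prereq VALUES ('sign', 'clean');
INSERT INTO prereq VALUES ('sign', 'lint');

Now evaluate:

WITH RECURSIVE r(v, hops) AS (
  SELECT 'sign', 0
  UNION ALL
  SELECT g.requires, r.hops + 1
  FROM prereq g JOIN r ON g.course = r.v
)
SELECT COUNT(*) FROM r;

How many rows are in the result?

5

Base: (sign, hops=0).
Iteration 1: edges from {sign} -> (build, hops=1), (clean, hops=1), (lint, hops=1).
Iteration 2: edges from {build,clean,lint} -> (build, hops=2).
Iteration 3: no outgoing edges from {build}; recursion stops.
Total rows emitted: 5.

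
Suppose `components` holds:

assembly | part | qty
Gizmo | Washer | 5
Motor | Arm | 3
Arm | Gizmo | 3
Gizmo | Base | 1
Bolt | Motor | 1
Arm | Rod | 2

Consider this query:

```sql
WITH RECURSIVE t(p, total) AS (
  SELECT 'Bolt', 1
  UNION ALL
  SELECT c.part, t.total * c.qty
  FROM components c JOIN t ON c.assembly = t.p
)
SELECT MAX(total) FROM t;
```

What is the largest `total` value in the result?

45

Base: (Bolt, total=1).
Iteration 1: components of {Bolt} -> Motor = 1*1 = 1.
Iteration 2: components of {Motor} -> Arm = 1*3 = 3.
Iteration 3: components of {Arm} -> Gizmo = 3*3 = 9, Rod = 3*2 = 6.
Iteration 4: components of {Gizmo,Rod} -> Base = 9*1 = 9, Washer = 9*5 = 45.
Iteration 5: no further components; recursion stops.
total values: 1, 1, 3, 9, 6, 45, 9; the maximum is 45.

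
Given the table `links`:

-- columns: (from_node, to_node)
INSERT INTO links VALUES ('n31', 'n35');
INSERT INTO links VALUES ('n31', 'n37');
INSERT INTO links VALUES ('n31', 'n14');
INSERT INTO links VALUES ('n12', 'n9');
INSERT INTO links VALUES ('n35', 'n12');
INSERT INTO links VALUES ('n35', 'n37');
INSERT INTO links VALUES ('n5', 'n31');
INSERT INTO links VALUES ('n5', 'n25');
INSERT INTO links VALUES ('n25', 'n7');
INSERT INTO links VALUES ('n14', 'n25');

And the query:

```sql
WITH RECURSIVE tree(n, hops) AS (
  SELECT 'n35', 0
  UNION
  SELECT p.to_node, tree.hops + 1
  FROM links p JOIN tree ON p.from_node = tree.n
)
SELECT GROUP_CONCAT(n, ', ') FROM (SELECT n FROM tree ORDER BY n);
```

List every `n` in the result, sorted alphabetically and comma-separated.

n12, n35, n37, n9

Base: (n35, hops=0).
Iteration 1: edges from {n35} -> (n12, hops=1), (n37, hops=1).
Iteration 2: edges from {n12,n37} -> (n9, hops=2).
Iteration 3: no outgoing edges from {n9}; recursion stops.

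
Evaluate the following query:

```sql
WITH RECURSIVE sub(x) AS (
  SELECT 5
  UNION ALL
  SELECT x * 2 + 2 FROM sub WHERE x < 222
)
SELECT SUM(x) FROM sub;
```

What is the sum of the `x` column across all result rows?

429

Base: x=5.
Iteration 1: 5 < 222 holds -> x = 5 * 2 + 2 = 12.
Iteration 2: 12 < 222 holds -> x = 12 * 2 + 2 = 26.
Iteration 3: 26 < 222 holds -> x = 26 * 2 + 2 = 54.
Iteration 4: 54 < 222 holds -> x = 54 * 2 + 2 = 110.
Iteration 5: 110 < 222 holds -> x = 110 * 2 + 2 = 222.
Iteration 6: 222 < 222 fails; recursion stops.
SUM(x) = 5 + 12 + 26 + 54 + 110 + 222 = 429.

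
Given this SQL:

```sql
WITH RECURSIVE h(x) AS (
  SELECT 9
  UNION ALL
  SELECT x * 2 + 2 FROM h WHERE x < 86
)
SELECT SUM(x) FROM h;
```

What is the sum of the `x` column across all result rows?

Base: x=9.
Iteration 1: 9 < 86 holds -> x = 9 * 2 + 2 = 20.
Iteration 2: 20 < 86 holds -> x = 20 * 2 + 2 = 42.
Iteration 3: 42 < 86 holds -> x = 42 * 2 + 2 = 86.
Iteration 4: 86 < 86 fails; recursion stops.
SUM(x) = 9 + 20 + 42 + 86 = 157.

157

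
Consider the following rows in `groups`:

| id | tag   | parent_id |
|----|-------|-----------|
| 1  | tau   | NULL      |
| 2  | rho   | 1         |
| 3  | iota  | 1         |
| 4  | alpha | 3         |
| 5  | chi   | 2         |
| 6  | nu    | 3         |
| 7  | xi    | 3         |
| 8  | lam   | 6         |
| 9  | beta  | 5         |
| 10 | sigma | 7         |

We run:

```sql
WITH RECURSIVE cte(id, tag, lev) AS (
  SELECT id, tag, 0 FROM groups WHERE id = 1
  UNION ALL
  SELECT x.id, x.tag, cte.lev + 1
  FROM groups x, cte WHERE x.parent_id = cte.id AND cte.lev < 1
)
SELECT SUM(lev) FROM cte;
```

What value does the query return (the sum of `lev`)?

Base: id=1 (tau) at lev 0.
Iteration 1: rows with parent_id in {1} -> rho (id 2, lev 1), iota (id 3, lev 1).
Iteration 2: lev < 1 fails for all current rows; recursion stops.
SUM(lev) = 0 + 1 + 1 = 2.

2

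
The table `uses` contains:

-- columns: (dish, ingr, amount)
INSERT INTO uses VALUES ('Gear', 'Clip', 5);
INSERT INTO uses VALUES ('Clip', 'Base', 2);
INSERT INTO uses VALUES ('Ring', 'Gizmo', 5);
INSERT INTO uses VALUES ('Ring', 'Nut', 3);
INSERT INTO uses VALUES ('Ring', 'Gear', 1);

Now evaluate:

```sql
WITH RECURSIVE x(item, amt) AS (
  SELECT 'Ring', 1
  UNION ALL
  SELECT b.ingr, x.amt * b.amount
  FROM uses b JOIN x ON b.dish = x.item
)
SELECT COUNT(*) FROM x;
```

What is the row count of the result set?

Base: (Ring, amt=1).
Iteration 1: components of {Ring} -> Gear = 1*1 = 1, Gizmo = 1*5 = 5, Nut = 1*3 = 3.
Iteration 2: components of {Gear,Gizmo,Nut} -> Clip = 1*5 = 5.
Iteration 3: components of {Clip} -> Base = 5*2 = 10.
Iteration 4: no further components; recursion stops.
Total rows emitted: 6.

6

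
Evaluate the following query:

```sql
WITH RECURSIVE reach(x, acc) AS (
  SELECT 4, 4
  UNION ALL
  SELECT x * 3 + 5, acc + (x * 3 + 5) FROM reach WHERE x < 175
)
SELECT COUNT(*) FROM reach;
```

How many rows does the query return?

Base: x=4, acc=4.
Iteration 1: 4 < 175 holds -> x = 4 * 3 + 5 = 17, acc = 4 + 17 = 21.
Iteration 2: 17 < 175 holds -> x = 17 * 3 + 5 = 56, acc = 21 + 56 = 77.
Iteration 3: 56 < 175 holds -> x = 56 * 3 + 5 = 173, acc = 77 + 173 = 250.
Iteration 4: 173 < 175 holds -> x = 173 * 3 + 5 = 524, acc = 250 + 524 = 774.
Iteration 5: 524 < 175 fails; recursion stops.
Total rows emitted: 5.

5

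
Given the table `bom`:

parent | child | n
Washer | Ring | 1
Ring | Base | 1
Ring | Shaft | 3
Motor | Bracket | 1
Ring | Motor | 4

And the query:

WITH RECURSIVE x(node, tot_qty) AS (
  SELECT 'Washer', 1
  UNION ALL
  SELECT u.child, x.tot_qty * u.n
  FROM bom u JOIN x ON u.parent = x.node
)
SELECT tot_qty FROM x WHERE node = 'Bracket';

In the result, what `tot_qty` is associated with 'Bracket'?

Base: (Washer, tot_qty=1).
Iteration 1: components of {Washer} -> Ring = 1*1 = 1.
Iteration 2: components of {Ring} -> Base = 1*1 = 1, Motor = 1*4 = 4, Shaft = 1*3 = 3.
Iteration 3: components of {Base,Motor,Shaft} -> Bracket = 4*1 = 4.
Iteration 4: no further components; recursion stops.

4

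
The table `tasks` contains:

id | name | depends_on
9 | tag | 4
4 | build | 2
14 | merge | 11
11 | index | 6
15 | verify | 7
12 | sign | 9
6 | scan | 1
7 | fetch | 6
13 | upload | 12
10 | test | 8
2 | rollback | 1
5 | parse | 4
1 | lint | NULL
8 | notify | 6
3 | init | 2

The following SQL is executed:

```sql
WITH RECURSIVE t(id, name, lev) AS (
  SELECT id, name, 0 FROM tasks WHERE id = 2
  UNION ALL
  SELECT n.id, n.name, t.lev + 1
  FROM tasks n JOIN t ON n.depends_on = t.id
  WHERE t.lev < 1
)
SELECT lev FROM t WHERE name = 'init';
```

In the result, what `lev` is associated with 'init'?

1

Base: id=2 (rollback) at lev 0.
Iteration 1: rows with depends_on in {2} -> init (id 3, lev 1), build (id 4, lev 1).
Iteration 2: lev < 1 fails for all current rows; recursion stops.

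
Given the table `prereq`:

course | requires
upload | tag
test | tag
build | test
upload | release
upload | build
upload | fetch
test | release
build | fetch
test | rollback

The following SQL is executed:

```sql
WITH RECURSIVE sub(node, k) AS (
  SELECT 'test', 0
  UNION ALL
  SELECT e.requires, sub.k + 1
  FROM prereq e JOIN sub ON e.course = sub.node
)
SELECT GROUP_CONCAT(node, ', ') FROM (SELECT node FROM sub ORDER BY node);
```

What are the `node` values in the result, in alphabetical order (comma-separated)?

release, rollback, tag, test

Base: (test, k=0).
Iteration 1: edges from {test} -> (release, k=1), (rollback, k=1), (tag, k=1).
Iteration 2: no outgoing edges from {release,rollback,tag}; recursion stops.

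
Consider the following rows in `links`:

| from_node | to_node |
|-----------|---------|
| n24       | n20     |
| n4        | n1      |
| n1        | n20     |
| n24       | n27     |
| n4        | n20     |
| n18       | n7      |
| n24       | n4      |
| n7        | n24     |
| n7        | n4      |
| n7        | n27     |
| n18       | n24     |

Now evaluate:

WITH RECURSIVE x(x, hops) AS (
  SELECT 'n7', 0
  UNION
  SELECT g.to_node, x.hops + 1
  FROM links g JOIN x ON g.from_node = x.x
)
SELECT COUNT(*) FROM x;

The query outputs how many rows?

Base: (n7, hops=0).
Iteration 1: edges from {n7} -> (n24, hops=1), (n27, hops=1), (n4, hops=1).
Iteration 2: edges from {n24,n27,n4} -> (n1, hops=2), (n20, hops=2), (n27, hops=2), (n4, hops=2). [UNION drops 1 duplicate row(s)]
Iteration 3: edges from {n1,n20,n27,n4} -> (n1, hops=3), (n20, hops=3). [UNION drops 1 duplicate row(s)]
Iteration 4: edges from {n1,n20} -> (n20, hops=4).
Iteration 5: no outgoing edges from {n20}; recursion stops.
Total rows emitted: 11.

11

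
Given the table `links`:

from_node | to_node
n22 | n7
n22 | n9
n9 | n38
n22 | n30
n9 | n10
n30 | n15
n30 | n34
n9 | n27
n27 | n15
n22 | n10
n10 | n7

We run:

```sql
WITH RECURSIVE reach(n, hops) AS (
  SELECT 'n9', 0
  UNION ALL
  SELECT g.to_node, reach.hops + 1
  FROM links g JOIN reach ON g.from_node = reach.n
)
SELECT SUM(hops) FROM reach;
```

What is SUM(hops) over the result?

Base: (n9, hops=0).
Iteration 1: edges from {n9} -> (n10, hops=1), (n27, hops=1), (n38, hops=1).
Iteration 2: edges from {n10,n27,n38} -> (n15, hops=2), (n7, hops=2).
Iteration 3: no outgoing edges from {n15,n7}; recursion stops.
SUM(hops) = 0 + 1 + 1 + 1 + 2 + 2 = 7.

7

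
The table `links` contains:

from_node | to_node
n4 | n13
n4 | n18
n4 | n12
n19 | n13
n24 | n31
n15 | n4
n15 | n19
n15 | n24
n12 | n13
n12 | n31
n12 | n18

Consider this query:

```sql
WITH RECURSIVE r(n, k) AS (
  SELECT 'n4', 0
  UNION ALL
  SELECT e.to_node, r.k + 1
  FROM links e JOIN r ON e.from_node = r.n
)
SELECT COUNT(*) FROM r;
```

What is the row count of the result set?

Base: (n4, k=0).
Iteration 1: edges from {n4} -> (n12, k=1), (n13, k=1), (n18, k=1).
Iteration 2: edges from {n12,n13,n18} -> (n13, k=2), (n18, k=2), (n31, k=2).
Iteration 3: no outgoing edges from {n13,n18,n31}; recursion stops.
Total rows emitted: 7.

7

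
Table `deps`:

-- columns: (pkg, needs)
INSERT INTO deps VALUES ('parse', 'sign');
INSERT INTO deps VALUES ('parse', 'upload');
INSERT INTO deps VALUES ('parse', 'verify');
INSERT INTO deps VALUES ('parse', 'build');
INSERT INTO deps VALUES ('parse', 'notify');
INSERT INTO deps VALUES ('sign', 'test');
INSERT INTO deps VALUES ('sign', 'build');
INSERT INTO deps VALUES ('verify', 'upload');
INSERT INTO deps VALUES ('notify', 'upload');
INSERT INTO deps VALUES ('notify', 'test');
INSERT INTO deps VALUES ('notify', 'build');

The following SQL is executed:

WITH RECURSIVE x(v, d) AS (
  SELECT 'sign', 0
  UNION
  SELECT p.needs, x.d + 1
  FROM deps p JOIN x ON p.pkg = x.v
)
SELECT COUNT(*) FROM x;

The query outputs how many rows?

Base: (sign, d=0).
Iteration 1: edges from {sign} -> (build, d=1), (test, d=1).
Iteration 2: no outgoing edges from {build,test}; recursion stops.
Total rows emitted: 3.

3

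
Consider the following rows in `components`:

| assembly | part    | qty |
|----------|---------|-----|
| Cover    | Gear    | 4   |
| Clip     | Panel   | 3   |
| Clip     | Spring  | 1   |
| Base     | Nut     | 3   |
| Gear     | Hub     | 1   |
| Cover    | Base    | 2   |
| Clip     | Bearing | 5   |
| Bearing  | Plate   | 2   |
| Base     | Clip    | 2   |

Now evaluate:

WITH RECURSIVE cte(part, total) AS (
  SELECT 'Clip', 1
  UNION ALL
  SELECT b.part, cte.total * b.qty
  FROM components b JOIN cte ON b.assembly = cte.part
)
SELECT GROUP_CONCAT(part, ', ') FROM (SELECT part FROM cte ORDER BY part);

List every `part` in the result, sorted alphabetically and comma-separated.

Base: (Clip, total=1).
Iteration 1: components of {Clip} -> Bearing = 1*5 = 5, Panel = 1*3 = 3, Spring = 1*1 = 1.
Iteration 2: components of {Bearing,Panel,Spring} -> Plate = 5*2 = 10.
Iteration 3: no further components; recursion stops.

Bearing, Clip, Panel, Plate, Spring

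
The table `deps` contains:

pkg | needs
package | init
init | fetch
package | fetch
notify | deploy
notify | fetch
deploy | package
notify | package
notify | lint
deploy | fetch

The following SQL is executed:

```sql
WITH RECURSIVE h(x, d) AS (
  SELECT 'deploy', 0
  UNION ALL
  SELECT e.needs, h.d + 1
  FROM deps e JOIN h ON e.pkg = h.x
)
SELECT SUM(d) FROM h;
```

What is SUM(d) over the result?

Base: (deploy, d=0).
Iteration 1: edges from {deploy} -> (fetch, d=1), (package, d=1).
Iteration 2: edges from {fetch,package} -> (fetch, d=2), (init, d=2).
Iteration 3: edges from {fetch,init} -> (fetch, d=3).
Iteration 4: no outgoing edges from {fetch}; recursion stops.
SUM(d) = 0 + 1 + 1 + 2 + 2 + 3 = 9.

9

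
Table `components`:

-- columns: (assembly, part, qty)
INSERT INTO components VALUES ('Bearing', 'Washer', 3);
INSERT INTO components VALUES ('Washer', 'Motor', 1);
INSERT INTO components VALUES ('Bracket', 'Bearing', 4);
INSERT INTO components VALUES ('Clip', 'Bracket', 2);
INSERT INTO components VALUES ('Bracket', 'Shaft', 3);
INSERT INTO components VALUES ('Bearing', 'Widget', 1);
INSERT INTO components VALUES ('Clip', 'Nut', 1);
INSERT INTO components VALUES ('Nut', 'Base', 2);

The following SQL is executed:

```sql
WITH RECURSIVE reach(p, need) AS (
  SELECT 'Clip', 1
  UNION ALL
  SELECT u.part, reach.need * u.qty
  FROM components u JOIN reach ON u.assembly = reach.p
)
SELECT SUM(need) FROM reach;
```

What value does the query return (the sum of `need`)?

Base: (Clip, need=1).
Iteration 1: components of {Clip} -> Bracket = 1*2 = 2, Nut = 1*1 = 1.
Iteration 2: components of {Bracket,Nut} -> Base = 1*2 = 2, Bearing = 2*4 = 8, Shaft = 2*3 = 6.
Iteration 3: components of {Base,Bearing,Shaft} -> Washer = 8*3 = 24, Widget = 8*1 = 8.
Iteration 4: components of {Washer,Widget} -> Motor = 24*1 = 24.
Iteration 5: no further components; recursion stops.
SUM(need) = 1 + 2 + 1 + 8 + 6 + 2 + 24 + 8 + 24 = 76.

76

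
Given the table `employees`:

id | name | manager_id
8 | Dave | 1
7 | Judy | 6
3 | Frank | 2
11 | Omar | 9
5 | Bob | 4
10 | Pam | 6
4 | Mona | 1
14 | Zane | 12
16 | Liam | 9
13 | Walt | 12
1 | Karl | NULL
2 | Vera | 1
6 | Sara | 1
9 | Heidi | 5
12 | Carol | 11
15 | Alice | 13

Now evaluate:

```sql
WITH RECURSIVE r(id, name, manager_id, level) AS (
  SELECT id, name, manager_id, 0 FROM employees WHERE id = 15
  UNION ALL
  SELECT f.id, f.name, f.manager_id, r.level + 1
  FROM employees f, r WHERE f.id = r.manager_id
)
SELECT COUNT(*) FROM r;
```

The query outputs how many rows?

Base: id=15 (Alice), manager_id=13, level 0.
Iteration 1: join on id=13 -> Walt (id 13, manager_id=12, level 1).
Iteration 2: join on id=12 -> Carol (id 12, manager_id=11, level 2).
Iteration 3: join on id=11 -> Omar (id 11, manager_id=9, level 3).
Iteration 4: join on id=9 -> Heidi (id 9, manager_id=5, level 4).
Iteration 5: join on id=5 -> Bob (id 5, manager_id=4, level 5).
Iteration 6: join on id=4 -> Mona (id 4, manager_id=1, level 6).
Iteration 7: join on id=1 -> Karl (id 1, manager_id=NULL, level 7).
Iteration 8: manager_id is NULL; no match; recursion stops.
Total rows emitted: 8.

8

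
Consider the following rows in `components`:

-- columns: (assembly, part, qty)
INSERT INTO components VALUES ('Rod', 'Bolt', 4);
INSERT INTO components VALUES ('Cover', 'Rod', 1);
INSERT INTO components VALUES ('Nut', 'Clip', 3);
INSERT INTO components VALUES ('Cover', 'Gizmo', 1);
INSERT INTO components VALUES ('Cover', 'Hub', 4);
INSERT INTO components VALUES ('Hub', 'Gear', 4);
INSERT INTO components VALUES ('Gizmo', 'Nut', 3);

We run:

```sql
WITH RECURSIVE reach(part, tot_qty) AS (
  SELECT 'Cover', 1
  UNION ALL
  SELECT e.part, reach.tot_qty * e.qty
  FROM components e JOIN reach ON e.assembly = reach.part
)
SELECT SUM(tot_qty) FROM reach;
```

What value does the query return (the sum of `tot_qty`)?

Base: (Cover, tot_qty=1).
Iteration 1: components of {Cover} -> Gizmo = 1*1 = 1, Hub = 1*4 = 4, Rod = 1*1 = 1.
Iteration 2: components of {Gizmo,Hub,Rod} -> Bolt = 1*4 = 4, Gear = 4*4 = 16, Nut = 1*3 = 3.
Iteration 3: components of {Bolt,Gear,Nut} -> Clip = 3*3 = 9.
Iteration 4: no further components; recursion stops.
SUM(tot_qty) = 1 + 1 + 4 + 1 + 3 + 16 + 4 + 9 = 39.

39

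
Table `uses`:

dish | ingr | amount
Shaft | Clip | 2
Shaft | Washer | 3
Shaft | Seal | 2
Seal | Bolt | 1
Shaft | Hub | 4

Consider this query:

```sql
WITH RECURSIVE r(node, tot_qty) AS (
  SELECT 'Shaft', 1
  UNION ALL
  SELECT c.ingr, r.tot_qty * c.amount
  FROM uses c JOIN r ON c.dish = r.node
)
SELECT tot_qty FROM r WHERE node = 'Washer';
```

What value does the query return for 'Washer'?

3

Base: (Shaft, tot_qty=1).
Iteration 1: components of {Shaft} -> Clip = 1*2 = 2, Hub = 1*4 = 4, Seal = 1*2 = 2, Washer = 1*3 = 3.
Iteration 2: components of {Clip,Hub,Seal,Washer} -> Bolt = 2*1 = 2.
Iteration 3: no further components; recursion stops.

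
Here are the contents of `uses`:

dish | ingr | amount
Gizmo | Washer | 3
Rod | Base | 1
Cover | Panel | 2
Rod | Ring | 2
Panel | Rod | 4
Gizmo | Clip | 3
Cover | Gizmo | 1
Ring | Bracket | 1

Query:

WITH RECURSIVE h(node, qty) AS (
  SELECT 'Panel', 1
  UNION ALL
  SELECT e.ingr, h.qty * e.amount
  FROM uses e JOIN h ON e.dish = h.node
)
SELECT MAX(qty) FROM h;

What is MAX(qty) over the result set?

Base: (Panel, qty=1).
Iteration 1: components of {Panel} -> Rod = 1*4 = 4.
Iteration 2: components of {Rod} -> Base = 4*1 = 4, Ring = 4*2 = 8.
Iteration 3: components of {Base,Ring} -> Bracket = 8*1 = 8.
Iteration 4: no further components; recursion stops.
qty values: 1, 4, 4, 8, 8; the maximum is 8.

8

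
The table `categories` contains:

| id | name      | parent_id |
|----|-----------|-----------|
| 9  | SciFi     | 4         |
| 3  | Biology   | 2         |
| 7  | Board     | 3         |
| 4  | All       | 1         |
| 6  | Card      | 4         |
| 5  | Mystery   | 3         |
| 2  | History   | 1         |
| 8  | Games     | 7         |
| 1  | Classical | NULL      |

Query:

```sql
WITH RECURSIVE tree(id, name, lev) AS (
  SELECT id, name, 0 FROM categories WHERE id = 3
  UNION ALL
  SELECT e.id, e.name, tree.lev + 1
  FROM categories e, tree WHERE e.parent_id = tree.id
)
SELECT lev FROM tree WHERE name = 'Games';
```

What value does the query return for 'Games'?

Base: id=3 (Biology) at lev 0.
Iteration 1: rows with parent_id in {3} -> Mystery (id 5, lev 1), Board (id 7, lev 1).
Iteration 2: rows with parent_id in {5,7} -> Games (id 8, lev 2).
Iteration 3: no rows with parent_id in {8}; recursion stops.

2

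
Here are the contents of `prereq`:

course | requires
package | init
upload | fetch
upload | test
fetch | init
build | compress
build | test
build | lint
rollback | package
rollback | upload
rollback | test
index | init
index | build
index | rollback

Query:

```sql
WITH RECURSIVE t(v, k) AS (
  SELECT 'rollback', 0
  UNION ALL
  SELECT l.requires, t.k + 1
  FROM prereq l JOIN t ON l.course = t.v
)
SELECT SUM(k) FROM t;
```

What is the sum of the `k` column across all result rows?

12

Base: (rollback, k=0).
Iteration 1: edges from {rollback} -> (package, k=1), (test, k=1), (upload, k=1).
Iteration 2: edges from {package,test,upload} -> (fetch, k=2), (init, k=2), (test, k=2).
Iteration 3: edges from {fetch,init,test} -> (init, k=3).
Iteration 4: no outgoing edges from {init}; recursion stops.
SUM(k) = 0 + 1 + 1 + 1 + 2 + 2 + 2 + 3 = 12.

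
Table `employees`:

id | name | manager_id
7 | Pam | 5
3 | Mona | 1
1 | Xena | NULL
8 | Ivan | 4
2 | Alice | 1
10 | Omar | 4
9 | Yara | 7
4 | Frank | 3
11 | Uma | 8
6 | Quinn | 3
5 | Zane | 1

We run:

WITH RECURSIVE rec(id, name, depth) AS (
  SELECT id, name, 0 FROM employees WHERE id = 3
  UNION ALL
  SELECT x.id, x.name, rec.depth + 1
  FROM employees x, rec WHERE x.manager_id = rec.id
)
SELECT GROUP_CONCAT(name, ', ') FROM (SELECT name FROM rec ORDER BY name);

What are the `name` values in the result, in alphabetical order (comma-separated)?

Frank, Ivan, Mona, Omar, Quinn, Uma

Base: id=3 (Mona) at depth 0.
Iteration 1: rows with manager_id in {3} -> Frank (id 4, depth 1), Quinn (id 6, depth 1).
Iteration 2: rows with manager_id in {4,6} -> Ivan (id 8, depth 2), Omar (id 10, depth 2).
Iteration 3: rows with manager_id in {8,10} -> Uma (id 11, depth 3).
Iteration 4: no rows with manager_id in {11}; recursion stops.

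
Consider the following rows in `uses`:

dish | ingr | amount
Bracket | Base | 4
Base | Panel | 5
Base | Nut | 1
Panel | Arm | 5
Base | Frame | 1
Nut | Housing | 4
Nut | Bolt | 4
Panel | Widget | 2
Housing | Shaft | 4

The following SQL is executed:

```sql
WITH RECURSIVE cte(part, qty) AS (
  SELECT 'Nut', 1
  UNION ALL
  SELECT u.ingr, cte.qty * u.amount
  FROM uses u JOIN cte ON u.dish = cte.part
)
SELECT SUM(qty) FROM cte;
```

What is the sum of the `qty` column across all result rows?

Base: (Nut, qty=1).
Iteration 1: components of {Nut} -> Bolt = 1*4 = 4, Housing = 1*4 = 4.
Iteration 2: components of {Bolt,Housing} -> Shaft = 4*4 = 16.
Iteration 3: no further components; recursion stops.
SUM(qty) = 1 + 4 + 4 + 16 = 25.

25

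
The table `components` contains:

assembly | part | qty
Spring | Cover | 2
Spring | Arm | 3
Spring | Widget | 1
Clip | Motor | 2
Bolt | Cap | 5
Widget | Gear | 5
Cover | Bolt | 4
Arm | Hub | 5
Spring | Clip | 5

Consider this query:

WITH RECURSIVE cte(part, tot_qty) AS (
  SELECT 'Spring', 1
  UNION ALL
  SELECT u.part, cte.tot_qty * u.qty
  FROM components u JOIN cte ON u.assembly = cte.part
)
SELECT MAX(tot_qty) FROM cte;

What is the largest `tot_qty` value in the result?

40

Base: (Spring, tot_qty=1).
Iteration 1: components of {Spring} -> Arm = 1*3 = 3, Clip = 1*5 = 5, Cover = 1*2 = 2, Widget = 1*1 = 1.
Iteration 2: components of {Arm,Clip,Cover,Widget} -> Bolt = 2*4 = 8, Gear = 1*5 = 5, Hub = 3*5 = 15, Motor = 5*2 = 10.
Iteration 3: components of {Bolt,Gear,Hub,Motor} -> Cap = 8*5 = 40.
Iteration 4: no further components; recursion stops.
tot_qty values: 1, 2, 3, 1, 5, 8, 15, 5, 10, 40; the maximum is 40.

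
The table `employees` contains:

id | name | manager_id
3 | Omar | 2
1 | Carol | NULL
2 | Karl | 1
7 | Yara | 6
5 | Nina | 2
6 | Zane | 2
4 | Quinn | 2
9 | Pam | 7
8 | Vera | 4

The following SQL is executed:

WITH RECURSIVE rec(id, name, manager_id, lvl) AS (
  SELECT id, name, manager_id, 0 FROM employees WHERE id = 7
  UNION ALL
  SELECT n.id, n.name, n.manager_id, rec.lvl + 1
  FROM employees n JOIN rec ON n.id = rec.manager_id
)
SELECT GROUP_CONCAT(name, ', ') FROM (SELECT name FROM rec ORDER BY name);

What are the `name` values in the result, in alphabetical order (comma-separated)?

Base: id=7 (Yara), manager_id=6, lvl 0.
Iteration 1: join on id=6 -> Zane (id 6, manager_id=2, lvl 1).
Iteration 2: join on id=2 -> Karl (id 2, manager_id=1, lvl 2).
Iteration 3: join on id=1 -> Carol (id 1, manager_id=NULL, lvl 3).
Iteration 4: manager_id is NULL; no match; recursion stops.

Carol, Karl, Yara, Zane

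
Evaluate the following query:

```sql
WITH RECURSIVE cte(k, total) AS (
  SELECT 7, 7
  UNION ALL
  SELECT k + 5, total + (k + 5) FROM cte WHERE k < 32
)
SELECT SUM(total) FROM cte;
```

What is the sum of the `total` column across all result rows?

322

Base: k=7, total=7.
Iteration 1: 7 < 32 holds -> k = 7 + 5 = 12, total = 7 + 12 = 19.
Iteration 2: 12 < 32 holds -> k = 12 + 5 = 17, total = 19 + 17 = 36.
Iteration 3: 17 < 32 holds -> k = 17 + 5 = 22, total = 36 + 22 = 58.
Iteration 4: 22 < 32 holds -> k = 22 + 5 = 27, total = 58 + 27 = 85.
Iteration 5: 27 < 32 holds -> k = 27 + 5 = 32, total = 85 + 32 = 117.
Iteration 6: 32 < 32 fails; recursion stops.
SUM(total) = 7 + 19 + 36 + 58 + 85 + 117 = 322.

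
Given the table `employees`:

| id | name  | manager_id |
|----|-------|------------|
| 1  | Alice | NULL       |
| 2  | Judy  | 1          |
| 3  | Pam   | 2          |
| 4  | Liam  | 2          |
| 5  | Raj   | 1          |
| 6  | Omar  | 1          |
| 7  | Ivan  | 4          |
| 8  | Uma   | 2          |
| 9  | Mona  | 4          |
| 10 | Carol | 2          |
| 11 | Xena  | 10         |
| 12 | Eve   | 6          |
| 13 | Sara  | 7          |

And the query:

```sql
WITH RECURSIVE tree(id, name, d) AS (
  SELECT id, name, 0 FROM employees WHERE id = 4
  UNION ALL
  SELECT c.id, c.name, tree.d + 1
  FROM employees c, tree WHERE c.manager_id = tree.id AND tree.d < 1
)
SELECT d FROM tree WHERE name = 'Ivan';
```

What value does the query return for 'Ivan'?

Base: id=4 (Liam) at d 0.
Iteration 1: rows with manager_id in {4} -> Ivan (id 7, d 1), Mona (id 9, d 1).
Iteration 2: d < 1 fails for all current rows; recursion stops.

1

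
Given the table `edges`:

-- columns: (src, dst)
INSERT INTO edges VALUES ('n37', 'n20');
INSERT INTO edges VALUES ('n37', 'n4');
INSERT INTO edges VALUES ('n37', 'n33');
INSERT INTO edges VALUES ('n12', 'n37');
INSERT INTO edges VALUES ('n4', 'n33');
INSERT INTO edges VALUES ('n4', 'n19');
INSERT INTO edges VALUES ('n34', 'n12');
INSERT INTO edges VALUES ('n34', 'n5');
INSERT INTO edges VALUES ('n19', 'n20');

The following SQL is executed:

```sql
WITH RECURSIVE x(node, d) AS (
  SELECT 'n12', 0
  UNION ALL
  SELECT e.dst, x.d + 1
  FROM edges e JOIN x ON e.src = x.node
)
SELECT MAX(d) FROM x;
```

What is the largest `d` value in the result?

4

Base: (n12, d=0).
Iteration 1: edges from {n12} -> (n37, d=1).
Iteration 2: edges from {n37} -> (n20, d=2), (n33, d=2), (n4, d=2).
Iteration 3: edges from {n20,n33,n4} -> (n19, d=3), (n33, d=3).
Iteration 4: edges from {n19,n33} -> (n20, d=4).
Iteration 5: no outgoing edges from {n20}; recursion stops.
d values: 0, 1, 2, 2, 2, 3, 3, 4; the maximum is 4.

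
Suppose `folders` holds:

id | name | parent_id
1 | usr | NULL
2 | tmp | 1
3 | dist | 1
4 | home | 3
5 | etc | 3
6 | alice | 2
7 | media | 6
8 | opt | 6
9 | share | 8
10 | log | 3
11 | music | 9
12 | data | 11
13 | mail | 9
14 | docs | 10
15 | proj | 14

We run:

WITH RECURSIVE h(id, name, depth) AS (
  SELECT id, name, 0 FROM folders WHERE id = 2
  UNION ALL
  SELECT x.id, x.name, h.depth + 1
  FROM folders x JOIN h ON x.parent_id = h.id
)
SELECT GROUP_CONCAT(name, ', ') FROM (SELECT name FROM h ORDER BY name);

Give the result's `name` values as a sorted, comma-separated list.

Base: id=2 (tmp) at depth 0.
Iteration 1: rows with parent_id in {2} -> alice (id 6, depth 1).
Iteration 2: rows with parent_id in {6} -> media (id 7, depth 2), opt (id 8, depth 2).
Iteration 3: rows with parent_id in {7,8} -> share (id 9, depth 3).
Iteration 4: rows with parent_id in {9} -> music (id 11, depth 4), mail (id 13, depth 4).
Iteration 5: rows with parent_id in {11,13} -> data (id 12, depth 5).
Iteration 6: no rows with parent_id in {12}; recursion stops.

alice, data, mail, media, music, opt, share, tmp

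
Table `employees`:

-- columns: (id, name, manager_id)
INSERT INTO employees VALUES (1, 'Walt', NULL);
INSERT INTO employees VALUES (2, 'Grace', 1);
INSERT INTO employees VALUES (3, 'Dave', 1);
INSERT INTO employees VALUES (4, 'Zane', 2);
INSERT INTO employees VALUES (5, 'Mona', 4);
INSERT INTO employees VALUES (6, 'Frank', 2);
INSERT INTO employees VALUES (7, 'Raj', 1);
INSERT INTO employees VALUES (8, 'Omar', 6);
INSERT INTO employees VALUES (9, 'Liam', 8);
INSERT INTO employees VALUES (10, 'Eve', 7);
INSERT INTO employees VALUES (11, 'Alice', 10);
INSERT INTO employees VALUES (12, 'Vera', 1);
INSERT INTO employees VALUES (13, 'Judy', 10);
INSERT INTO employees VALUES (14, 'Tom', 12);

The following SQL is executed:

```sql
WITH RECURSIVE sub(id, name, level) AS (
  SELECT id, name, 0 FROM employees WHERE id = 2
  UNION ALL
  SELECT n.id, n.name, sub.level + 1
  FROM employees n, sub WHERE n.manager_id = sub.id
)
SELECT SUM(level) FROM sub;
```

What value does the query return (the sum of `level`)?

9

Base: id=2 (Grace) at level 0.
Iteration 1: rows with manager_id in {2} -> Zane (id 4, level 1), Frank (id 6, level 1).
Iteration 2: rows with manager_id in {4,6} -> Mona (id 5, level 2), Omar (id 8, level 2).
Iteration 3: rows with manager_id in {5,8} -> Liam (id 9, level 3).
Iteration 4: no rows with manager_id in {9}; recursion stops.
SUM(level) = 0 + 1 + 1 + 2 + 2 + 3 = 9.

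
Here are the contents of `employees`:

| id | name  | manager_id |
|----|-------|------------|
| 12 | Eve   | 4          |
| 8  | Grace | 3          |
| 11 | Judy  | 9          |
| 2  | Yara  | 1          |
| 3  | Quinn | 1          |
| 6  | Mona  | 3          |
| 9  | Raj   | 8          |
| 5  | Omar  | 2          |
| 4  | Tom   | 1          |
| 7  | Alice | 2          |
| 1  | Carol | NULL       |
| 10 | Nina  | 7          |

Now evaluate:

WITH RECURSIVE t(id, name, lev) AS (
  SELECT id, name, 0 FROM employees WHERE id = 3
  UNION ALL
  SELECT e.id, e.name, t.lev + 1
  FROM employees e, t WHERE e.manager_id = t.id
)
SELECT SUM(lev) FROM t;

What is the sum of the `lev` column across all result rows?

Base: id=3 (Quinn) at lev 0.
Iteration 1: rows with manager_id in {3} -> Mona (id 6, lev 1), Grace (id 8, lev 1).
Iteration 2: rows with manager_id in {6,8} -> Raj (id 9, lev 2).
Iteration 3: rows with manager_id in {9} -> Judy (id 11, lev 3).
Iteration 4: no rows with manager_id in {11}; recursion stops.
SUM(lev) = 0 + 1 + 1 + 2 + 3 = 7.

7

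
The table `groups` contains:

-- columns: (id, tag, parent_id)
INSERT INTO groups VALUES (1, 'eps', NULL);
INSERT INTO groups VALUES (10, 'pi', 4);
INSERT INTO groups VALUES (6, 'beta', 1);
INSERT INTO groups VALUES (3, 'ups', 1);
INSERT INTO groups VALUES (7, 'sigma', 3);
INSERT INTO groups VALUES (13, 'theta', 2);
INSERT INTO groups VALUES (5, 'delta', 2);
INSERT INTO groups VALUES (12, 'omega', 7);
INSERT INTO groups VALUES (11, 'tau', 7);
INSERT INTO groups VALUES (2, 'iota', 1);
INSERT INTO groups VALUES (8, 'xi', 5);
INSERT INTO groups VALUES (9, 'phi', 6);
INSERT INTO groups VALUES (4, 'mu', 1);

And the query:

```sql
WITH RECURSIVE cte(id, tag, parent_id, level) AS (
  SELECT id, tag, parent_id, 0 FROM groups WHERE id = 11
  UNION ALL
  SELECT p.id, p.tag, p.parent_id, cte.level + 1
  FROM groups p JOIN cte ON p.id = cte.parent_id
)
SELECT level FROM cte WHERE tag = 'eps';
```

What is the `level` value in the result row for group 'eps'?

Base: id=11 (tau), parent_id=7, level 0.
Iteration 1: join on id=7 -> sigma (id 7, parent_id=3, level 1).
Iteration 2: join on id=3 -> ups (id 3, parent_id=1, level 2).
Iteration 3: join on id=1 -> eps (id 1, parent_id=NULL, level 3).
Iteration 4: parent_id is NULL; no match; recursion stops.

3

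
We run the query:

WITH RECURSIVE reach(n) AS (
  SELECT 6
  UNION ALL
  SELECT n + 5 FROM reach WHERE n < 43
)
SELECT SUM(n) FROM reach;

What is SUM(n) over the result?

Base: n=6.
Iteration 1: 6 < 43 holds -> n = 6 + 5 = 11.
Iteration 2: 11 < 43 holds -> n = 11 + 5 = 16.
Iteration 3: 16 < 43 holds -> n = 16 + 5 = 21.
Iteration 4: 21 < 43 holds -> n = 21 + 5 = 26.
Iteration 5: 26 < 43 holds -> n = 26 + 5 = 31.
Iteration 6: 31 < 43 holds -> n = 31 + 5 = 36.
Iteration 7: 36 < 43 holds -> n = 36 + 5 = 41.
Iteration 8: 41 < 43 holds -> n = 41 + 5 = 46.
Iteration 9: 46 < 43 fails; recursion stops.
SUM(n) = 6 + 11 + 16 + 21 + 26 + 31 + 36 + 41 + 46 = 234.

234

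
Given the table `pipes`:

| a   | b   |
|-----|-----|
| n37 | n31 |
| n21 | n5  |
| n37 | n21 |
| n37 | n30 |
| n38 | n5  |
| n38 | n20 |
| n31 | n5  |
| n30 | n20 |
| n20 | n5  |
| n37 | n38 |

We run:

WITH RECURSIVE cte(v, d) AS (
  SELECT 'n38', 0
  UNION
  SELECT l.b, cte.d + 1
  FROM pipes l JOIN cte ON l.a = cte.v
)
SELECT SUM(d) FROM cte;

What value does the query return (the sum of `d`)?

Base: (n38, d=0).
Iteration 1: edges from {n38} -> (n20, d=1), (n5, d=1).
Iteration 2: edges from {n20,n5} -> (n5, d=2).
Iteration 3: no outgoing edges from {n5}; recursion stops.
SUM(d) = 0 + 1 + 1 + 2 = 4.

4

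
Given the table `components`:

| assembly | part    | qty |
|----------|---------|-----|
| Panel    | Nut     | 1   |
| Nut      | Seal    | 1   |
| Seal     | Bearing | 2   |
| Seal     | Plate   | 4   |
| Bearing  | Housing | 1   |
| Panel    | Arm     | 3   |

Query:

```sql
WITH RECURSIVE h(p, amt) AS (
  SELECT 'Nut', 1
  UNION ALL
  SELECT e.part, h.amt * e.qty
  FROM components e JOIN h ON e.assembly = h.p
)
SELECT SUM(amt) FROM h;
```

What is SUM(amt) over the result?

10

Base: (Nut, amt=1).
Iteration 1: components of {Nut} -> Seal = 1*1 = 1.
Iteration 2: components of {Seal} -> Bearing = 1*2 = 2, Plate = 1*4 = 4.
Iteration 3: components of {Bearing,Plate} -> Housing = 2*1 = 2.
Iteration 4: no further components; recursion stops.
SUM(amt) = 1 + 1 + 2 + 4 + 2 = 10.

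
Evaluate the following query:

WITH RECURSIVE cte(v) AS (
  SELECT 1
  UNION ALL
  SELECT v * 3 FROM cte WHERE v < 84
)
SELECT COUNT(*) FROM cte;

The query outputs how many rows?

6

Base: v=1.
Iteration 1: 1 < 84 holds -> v = 1 * 3 = 3.
Iteration 2: 3 < 84 holds -> v = 3 * 3 = 9.
Iteration 3: 9 < 84 holds -> v = 9 * 3 = 27.
Iteration 4: 27 < 84 holds -> v = 27 * 3 = 81.
Iteration 5: 81 < 84 holds -> v = 81 * 3 = 243.
Iteration 6: 243 < 84 fails; recursion stops.
Total rows emitted: 6.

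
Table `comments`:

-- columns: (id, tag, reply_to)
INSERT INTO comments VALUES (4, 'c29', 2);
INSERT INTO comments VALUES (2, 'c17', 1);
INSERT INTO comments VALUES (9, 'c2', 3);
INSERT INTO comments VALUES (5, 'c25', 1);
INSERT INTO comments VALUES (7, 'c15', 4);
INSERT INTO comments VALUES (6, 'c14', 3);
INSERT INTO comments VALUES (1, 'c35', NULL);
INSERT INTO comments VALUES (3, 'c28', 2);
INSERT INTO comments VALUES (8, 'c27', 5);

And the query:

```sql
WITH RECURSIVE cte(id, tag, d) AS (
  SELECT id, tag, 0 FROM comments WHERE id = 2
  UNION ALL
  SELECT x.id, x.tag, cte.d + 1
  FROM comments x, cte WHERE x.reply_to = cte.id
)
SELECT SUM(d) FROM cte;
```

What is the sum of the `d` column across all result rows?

8

Base: id=2 (c17) at d 0.
Iteration 1: rows with reply_to in {2} -> c28 (id 3, d 1), c29 (id 4, d 1).
Iteration 2: rows with reply_to in {3,4} -> c14 (id 6, d 2), c15 (id 7, d 2), c2 (id 9, d 2).
Iteration 3: no rows with reply_to in {6,7,9}; recursion stops.
SUM(d) = 0 + 1 + 1 + 2 + 2 + 2 = 8.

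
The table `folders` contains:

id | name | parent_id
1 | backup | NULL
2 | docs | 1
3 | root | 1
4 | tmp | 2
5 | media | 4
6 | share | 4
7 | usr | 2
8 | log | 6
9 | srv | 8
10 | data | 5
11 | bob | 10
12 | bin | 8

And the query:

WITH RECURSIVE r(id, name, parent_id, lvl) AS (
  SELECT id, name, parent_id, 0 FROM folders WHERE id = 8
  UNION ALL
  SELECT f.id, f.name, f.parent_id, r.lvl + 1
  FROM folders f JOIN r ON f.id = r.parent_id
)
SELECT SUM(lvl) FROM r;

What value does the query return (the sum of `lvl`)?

Base: id=8 (log), parent_id=6, lvl 0.
Iteration 1: join on id=6 -> share (id 6, parent_id=4, lvl 1).
Iteration 2: join on id=4 -> tmp (id 4, parent_id=2, lvl 2).
Iteration 3: join on id=2 -> docs (id 2, parent_id=1, lvl 3).
Iteration 4: join on id=1 -> backup (id 1, parent_id=NULL, lvl 4).
Iteration 5: parent_id is NULL; no match; recursion stops.
SUM(lvl) = 0 + 1 + 2 + 3 + 4 = 10.

10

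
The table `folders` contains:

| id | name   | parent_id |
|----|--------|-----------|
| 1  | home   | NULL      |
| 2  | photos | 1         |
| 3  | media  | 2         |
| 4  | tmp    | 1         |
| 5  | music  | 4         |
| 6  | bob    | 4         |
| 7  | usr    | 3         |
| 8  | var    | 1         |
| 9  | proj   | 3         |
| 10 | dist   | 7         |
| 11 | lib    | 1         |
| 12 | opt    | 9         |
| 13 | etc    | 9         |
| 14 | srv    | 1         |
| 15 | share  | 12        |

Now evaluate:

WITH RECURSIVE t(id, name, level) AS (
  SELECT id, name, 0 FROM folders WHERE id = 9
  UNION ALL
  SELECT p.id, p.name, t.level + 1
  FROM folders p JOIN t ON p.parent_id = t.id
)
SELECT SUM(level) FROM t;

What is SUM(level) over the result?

Base: id=9 (proj) at level 0.
Iteration 1: rows with parent_id in {9} -> opt (id 12, level 1), etc (id 13, level 1).
Iteration 2: rows with parent_id in {12,13} -> share (id 15, level 2).
Iteration 3: no rows with parent_id in {15}; recursion stops.
SUM(level) = 0 + 1 + 1 + 2 = 4.

4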